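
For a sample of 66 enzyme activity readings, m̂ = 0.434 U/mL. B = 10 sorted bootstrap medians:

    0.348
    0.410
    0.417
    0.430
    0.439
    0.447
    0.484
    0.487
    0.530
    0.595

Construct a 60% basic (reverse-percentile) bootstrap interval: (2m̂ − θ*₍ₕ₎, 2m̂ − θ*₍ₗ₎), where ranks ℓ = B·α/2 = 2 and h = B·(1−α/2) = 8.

Percentile endpoints at ranks 2 and 8: θ*₍2₎ = 0.410, θ*₍8₎ = 0.487.
Basic interval reflects these around m̂:
  lower = 2 × 0.434 − 0.487 = 0.381
  upper = 2 × 0.434 − 0.410 = 0.458

(0.381, 0.458)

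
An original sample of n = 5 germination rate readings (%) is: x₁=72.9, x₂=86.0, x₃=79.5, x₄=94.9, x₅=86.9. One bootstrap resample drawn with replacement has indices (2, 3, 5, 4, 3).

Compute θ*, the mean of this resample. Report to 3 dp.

Resample values: 86.0, 79.5, 86.9, 94.9, 79.5.
Mean = (86.0 + 79.5 + 86.9 + 94.9 + 79.5) / 5 = 426.80 / 5 = 85.360

θ* = 85.360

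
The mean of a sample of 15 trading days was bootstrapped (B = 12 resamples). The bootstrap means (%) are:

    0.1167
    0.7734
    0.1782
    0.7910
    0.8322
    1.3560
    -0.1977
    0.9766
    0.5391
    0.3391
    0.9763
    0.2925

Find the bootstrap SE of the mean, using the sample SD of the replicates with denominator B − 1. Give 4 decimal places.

SE* = 0.4457

Bootstrap SE is the standard deviation of the 12 replicate means.
Mean of replicates: (0.1167 + 0.7734 + 0.1782 + 0.7910 + 0.8322 + 1.3560 + (-0.1977) + 0.9766 + 0.5391 + 0.3391 + 0.9763 + 0.2925) / 12 = 6.97340 / 12 = 0.58112
Sum of squared deviations: (−0.46442)² + (+0.19228)² + (−0.40292)² + (+0.20988)² + (+0.25108)² + (+0.77488)² + (−0.77882)² + (+0.39548)² + (−0.04202)² + (−0.24202)² + (+0.39518)² + (−0.28862)² = 2.18530
Variance = 2.18530 / 11 = 0.19866
SE* = √0.19866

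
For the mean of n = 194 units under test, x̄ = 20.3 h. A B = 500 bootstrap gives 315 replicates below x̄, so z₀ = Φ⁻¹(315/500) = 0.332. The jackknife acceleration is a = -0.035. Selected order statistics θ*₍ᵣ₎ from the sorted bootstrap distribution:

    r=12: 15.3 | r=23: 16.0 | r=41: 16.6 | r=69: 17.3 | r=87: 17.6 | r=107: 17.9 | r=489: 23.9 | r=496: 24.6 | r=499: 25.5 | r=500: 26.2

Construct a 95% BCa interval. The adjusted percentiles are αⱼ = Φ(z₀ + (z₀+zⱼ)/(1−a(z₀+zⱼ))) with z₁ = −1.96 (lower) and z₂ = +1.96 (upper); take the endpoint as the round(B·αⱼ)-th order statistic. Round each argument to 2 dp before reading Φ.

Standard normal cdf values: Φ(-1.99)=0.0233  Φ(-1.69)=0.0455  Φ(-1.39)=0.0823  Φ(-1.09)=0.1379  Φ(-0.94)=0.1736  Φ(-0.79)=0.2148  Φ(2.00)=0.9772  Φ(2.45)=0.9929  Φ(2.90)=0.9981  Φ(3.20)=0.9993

(16.6, 24.6)

Lower: z₀ + z₁ = 0.332 + (-1.960) = -1.628; 1 − a(z₀+z₁) = 1 − (-0.035)(-1.628) = 0.9430; argument = 0.332 + (-1.628)/0.9430 = -1.3944 → -1.39.
α₁ = Φ(-1.39) = 0.0823; rank = round(500 × 0.0823) = 41; θ*₍41₎ = 16.6.
Upper: z₀ + z₂ = 2.292; 1 − a(z₀+z₂) = 1.0802; argument = 2.4538 → 2.45; α₂ = 0.9929; rank = 496; θ*₍496₎ = 24.6.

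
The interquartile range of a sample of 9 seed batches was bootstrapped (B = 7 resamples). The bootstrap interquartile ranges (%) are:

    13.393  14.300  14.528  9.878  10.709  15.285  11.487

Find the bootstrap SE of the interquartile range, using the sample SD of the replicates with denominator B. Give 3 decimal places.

Bootstrap SE is the standard deviation of the 7 replicate interquartile ranges.
Mean of replicates: (13.393 + 14.300 + 14.528 + 9.878 + 10.709 + 15.285 + 11.487) / 7 = 89.5800 / 7 = 12.7971
Sum of squared deviations: (+0.5959)² + (+1.5029)² + (+1.7309)² + (−2.9191)² + (−2.0881)² + (+2.4879)² + (−1.3101)² = 26.3971
Variance = 26.3971 / 7 = 3.7710
SE* = √3.7710

SE* = 1.942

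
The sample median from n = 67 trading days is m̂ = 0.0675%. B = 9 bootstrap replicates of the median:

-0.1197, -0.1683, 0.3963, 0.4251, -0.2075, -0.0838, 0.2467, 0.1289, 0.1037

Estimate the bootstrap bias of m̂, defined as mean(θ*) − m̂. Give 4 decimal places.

mean(θ*) = ((-0.1197) + (-0.1683) + 0.3963 + 0.4251 + (-0.2075) + (-0.0838) + 0.2467 + 0.1289 + 0.1037) / 9 = 0.08016
bias = 0.08016 − 0.0675

bias = +0.0127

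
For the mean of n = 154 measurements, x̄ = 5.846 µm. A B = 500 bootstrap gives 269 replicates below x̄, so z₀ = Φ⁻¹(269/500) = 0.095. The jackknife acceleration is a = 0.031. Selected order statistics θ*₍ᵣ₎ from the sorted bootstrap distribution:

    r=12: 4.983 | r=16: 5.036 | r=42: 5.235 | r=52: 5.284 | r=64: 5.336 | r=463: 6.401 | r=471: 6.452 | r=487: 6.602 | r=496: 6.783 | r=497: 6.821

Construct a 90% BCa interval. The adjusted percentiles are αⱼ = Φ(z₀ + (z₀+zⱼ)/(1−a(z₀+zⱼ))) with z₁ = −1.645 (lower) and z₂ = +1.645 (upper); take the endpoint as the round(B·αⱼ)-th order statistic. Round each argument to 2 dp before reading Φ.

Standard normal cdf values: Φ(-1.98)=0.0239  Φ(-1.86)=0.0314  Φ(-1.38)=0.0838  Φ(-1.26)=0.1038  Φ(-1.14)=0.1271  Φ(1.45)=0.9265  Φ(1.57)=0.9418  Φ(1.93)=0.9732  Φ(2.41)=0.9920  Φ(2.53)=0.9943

(5.235, 6.602)

Lower: z₀ + z₁ = 0.095 + (-1.645) = -1.550; 1 − a(z₀+z₁) = 1 − (0.031)(-1.550) = 1.0480; argument = 0.095 + (-1.550)/1.0480 = -1.3839 → -1.38.
α₁ = Φ(-1.38) = 0.0838; rank = round(500 × 0.0838) = 42; θ*₍42₎ = 5.235.
Upper: z₀ + z₂ = 1.740; 1 − a(z₀+z₂) = 0.9461; argument = 1.9342 → 1.93; α₂ = 0.9732; rank = 487; θ*₍487₎ = 6.602.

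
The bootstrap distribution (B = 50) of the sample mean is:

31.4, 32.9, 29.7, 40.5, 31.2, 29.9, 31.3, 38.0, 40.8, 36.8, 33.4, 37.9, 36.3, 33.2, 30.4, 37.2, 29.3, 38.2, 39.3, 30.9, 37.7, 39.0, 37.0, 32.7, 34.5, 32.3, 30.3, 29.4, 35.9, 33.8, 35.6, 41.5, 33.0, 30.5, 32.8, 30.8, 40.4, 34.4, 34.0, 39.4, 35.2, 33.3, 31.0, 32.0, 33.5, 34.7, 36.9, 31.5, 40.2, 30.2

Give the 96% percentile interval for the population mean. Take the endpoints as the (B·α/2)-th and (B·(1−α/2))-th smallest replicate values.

Sorted replicates: 29.3, 29.4, 29.7, 29.9, 30.2, 30.3, 30.4, 30.5, 30.8, 30.9, 31.0, 31.2, 31.3, 31.4, 31.5, 32.0, 32.3, 32.7, 32.8, 32.9, 33.0, 33.2, 33.3, 33.4, 33.5, 33.8, 34.0, 34.4, 34.5, 34.7, 35.2, 35.6, 35.9, 36.3, 36.8, 36.9, 37.0, 37.2, 37.7, 37.9, 38.0, 38.2, 39.0, 39.3, 39.4, 40.2, 40.4, 40.5, 40.8, 41.5
α = 0.04; lower rank = 50 × 0.020 = 1; upper rank = 50 × 0.980 = 49.
The 1st smallest replicate is 29.3; the 49th is 40.8.

(29.3, 40.8)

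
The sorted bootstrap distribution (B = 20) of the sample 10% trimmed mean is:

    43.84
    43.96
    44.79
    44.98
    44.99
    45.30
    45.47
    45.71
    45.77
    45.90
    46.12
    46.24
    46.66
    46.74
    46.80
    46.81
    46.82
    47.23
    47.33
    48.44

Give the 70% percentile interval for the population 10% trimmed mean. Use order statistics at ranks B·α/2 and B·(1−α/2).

α = 0.30; lower rank = 20 × 0.150 = 3; upper rank = 20 × 0.850 = 17.
The 3rd smallest replicate is 44.79; the 17th is 46.82.

(44.79, 46.82)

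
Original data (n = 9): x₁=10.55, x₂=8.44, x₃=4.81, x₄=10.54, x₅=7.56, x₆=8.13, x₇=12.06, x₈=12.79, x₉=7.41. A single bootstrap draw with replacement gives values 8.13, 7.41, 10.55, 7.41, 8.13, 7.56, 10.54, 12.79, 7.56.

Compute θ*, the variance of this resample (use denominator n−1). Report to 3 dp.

Mean = 8.8978; sum of squared deviations = 29.7614
s² = 29.7614 / 8 = 3.7202

θ* = 3.720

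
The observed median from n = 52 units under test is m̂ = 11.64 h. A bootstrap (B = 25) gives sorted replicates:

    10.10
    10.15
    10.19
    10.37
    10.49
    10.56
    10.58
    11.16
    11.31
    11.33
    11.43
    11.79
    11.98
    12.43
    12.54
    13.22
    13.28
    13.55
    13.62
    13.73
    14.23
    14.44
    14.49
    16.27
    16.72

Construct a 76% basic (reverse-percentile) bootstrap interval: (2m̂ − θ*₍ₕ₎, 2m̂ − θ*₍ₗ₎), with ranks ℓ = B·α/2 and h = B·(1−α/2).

(8.84, 13.09)

Percentile endpoints at ranks 3 and 22: θ*₍3₎ = 10.19, θ*₍22₎ = 14.44.
Basic interval reflects these around m̂:
  lower = 2 × 11.64 − 14.44 = 8.84
  upper = 2 × 11.64 − 10.19 = 13.09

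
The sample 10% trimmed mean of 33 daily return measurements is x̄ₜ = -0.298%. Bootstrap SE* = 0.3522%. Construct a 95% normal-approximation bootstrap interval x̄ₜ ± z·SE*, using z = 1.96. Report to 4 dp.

(-0.9883, 0.3923)

Margin = 1.96 × 0.3522 = 0.69031
Interval: -0.298 ± 0.69031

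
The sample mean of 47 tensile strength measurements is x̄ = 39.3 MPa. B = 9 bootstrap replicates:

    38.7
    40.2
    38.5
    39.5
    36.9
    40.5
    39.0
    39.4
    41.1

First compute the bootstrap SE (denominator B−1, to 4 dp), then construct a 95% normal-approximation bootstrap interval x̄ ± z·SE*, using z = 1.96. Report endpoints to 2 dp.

(36.86, 41.74)

Mean of replicates = 39.3111; sum of squared deviations = 12.3889; SE* = √(12.3889/8) = 1.2444
Margin = 1.96 × 1.2444 = 2.439
Interval: 39.3 ± 2.439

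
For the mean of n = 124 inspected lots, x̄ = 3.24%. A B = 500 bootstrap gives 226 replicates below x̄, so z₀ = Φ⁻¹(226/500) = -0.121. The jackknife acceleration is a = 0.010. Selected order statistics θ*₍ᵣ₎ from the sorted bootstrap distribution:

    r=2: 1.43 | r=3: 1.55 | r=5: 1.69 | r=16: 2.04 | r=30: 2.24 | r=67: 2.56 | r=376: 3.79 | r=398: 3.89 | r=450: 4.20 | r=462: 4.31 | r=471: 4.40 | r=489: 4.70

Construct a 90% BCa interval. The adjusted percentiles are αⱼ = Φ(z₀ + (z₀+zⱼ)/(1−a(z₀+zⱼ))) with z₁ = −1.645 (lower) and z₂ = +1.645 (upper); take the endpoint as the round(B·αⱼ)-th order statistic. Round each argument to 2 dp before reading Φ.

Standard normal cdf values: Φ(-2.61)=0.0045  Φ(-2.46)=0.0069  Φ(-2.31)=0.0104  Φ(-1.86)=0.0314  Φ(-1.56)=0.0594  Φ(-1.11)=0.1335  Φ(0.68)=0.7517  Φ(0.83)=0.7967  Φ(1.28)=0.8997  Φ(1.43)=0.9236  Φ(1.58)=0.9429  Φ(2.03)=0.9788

Lower: z₀ + z₁ = -0.121 + (-1.645) = -1.766; 1 − a(z₀+z₁) = 1 − (0.010)(-1.766) = 1.0177; argument = -0.121 + (-1.766)/1.0177 = -1.8564 → -1.86.
α₁ = Φ(-1.86) = 0.0314; rank = round(500 × 0.0314) = 16; θ*₍16₎ = 2.04.
Upper: z₀ + z₂ = 1.524; 1 − a(z₀+z₂) = 0.9848; argument = 1.4266 → 1.43; α₂ = 0.9236; rank = 462; θ*₍462₎ = 4.31.

(2.04, 4.31)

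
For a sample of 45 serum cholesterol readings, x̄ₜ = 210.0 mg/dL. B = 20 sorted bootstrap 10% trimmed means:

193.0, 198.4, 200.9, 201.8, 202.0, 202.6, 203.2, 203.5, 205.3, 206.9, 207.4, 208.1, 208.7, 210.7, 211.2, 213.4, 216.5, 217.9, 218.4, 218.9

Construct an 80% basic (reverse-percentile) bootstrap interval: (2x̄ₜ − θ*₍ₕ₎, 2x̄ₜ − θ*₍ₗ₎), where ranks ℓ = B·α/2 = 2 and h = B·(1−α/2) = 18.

Percentile endpoints at ranks 2 and 18: θ*₍2₎ = 198.4, θ*₍18₎ = 217.9.
Basic interval reflects these around x̄ₜ:
  lower = 2 × 210.0 − 217.9 = 202.1
  upper = 2 × 210.0 − 198.4 = 221.6

(202.1, 221.6)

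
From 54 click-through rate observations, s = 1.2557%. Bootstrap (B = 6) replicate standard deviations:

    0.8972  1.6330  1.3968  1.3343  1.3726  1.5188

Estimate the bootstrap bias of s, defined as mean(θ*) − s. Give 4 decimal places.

mean(θ*) = (0.8972 + 1.6330 + 1.3968 + 1.3343 + 1.3726 + 1.5188) / 6 = 1.35878
bias = 1.35878 − 1.2557

bias = +0.1031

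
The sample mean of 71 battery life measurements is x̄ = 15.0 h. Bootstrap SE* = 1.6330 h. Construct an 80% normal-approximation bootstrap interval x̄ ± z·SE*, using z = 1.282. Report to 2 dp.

Margin = 1.282 × 1.6330 = 2.094
Interval: 15.0 ± 2.094

(12.91, 17.09)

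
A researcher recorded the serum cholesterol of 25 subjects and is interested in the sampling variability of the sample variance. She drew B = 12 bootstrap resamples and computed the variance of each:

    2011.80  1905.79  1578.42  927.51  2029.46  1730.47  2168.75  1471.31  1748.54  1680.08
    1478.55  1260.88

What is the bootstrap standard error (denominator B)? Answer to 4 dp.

SE* = 337.0592

Bootstrap SE is the standard deviation of the 12 replicate variances.
Mean of replicates: (2011.80 + 1905.79 + 1578.42 + 927.51 + 2029.46 + 1730.47 + 2168.75 + 1471.31 + 1748.54 + 1680.08 + 1478.55 + 1260.88) / 12 = 19991.56000 / 12 = 1665.96333
Sum of squared deviations: (+345.83667)² + (+239.82667)² + (−87.54333)² + (−738.45333)² + (+363.49667)² + (+64.50667)² + (+502.78667)² + (−194.65333)² + (+82.57667)² + (+14.11667)² + (−187.41333)² + (−405.08333)² = 1363306.73047
Variance = 1363306.73047 / 12 = 113608.89421
SE* = √113608.89421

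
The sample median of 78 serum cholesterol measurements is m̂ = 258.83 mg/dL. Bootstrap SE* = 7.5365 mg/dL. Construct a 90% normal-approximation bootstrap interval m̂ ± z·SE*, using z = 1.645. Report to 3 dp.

Margin = 1.645 × 7.5365 = 12.3975
Interval: 258.83 ± 12.3975

(246.432, 271.228)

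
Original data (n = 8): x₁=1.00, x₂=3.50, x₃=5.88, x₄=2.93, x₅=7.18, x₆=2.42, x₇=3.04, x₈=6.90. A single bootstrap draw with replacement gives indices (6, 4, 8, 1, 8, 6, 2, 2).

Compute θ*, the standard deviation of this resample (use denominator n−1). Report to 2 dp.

θ* = 2.13

Resample values: 2.42, 2.93, 6.90, 1.00, 6.90, 2.42, 3.50, 3.50.
Mean = 3.6963; sum of squared deviations = 31.7196
s² = 31.7196 / 7 = 4.5314
s = √4.5314 = 2.13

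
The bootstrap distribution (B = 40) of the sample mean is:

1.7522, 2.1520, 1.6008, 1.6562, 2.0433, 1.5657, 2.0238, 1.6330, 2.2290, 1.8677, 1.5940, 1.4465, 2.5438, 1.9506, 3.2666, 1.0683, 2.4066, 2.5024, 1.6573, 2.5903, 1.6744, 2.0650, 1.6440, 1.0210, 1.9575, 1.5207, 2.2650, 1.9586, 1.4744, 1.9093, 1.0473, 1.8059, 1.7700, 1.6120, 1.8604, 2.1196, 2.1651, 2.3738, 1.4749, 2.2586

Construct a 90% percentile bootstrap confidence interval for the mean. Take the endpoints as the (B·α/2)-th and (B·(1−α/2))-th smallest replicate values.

Sorted replicates: 1.0210, 1.0473, 1.0683, 1.4465, 1.4744, 1.4749, 1.5207, 1.5657, 1.5940, 1.6008, 1.6120, 1.6330, 1.6440, 1.6562, 1.6573, 1.6744, 1.7522, 1.7700, 1.8059, 1.8604, 1.8677, 1.9093, 1.9506, 1.9575, 1.9586, 2.0238, 2.0433, 2.0650, 2.1196, 2.1520, 2.1651, 2.2290, 2.2586, 2.2650, 2.3738, 2.4066, 2.5024, 2.5438, 2.5903, 3.2666
α = 0.10; lower rank = 40 × 0.050 = 2; upper rank = 40 × 0.950 = 38.
The 2nd smallest replicate is 1.0473; the 38th is 2.5438.

(1.0473, 2.5438)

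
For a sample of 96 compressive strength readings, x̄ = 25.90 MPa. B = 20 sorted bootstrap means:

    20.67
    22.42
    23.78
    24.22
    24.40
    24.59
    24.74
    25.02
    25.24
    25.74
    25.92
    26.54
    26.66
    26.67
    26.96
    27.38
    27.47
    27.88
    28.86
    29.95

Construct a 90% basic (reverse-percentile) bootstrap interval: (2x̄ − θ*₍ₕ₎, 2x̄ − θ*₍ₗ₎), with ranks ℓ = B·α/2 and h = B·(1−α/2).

Percentile endpoints at ranks 1 and 19: θ*₍1₎ = 20.67, θ*₍19₎ = 28.86.
Basic interval reflects these around x̄:
  lower = 2 × 25.90 − 28.86 = 22.94
  upper = 2 × 25.90 − 20.67 = 31.13

(22.94, 31.13)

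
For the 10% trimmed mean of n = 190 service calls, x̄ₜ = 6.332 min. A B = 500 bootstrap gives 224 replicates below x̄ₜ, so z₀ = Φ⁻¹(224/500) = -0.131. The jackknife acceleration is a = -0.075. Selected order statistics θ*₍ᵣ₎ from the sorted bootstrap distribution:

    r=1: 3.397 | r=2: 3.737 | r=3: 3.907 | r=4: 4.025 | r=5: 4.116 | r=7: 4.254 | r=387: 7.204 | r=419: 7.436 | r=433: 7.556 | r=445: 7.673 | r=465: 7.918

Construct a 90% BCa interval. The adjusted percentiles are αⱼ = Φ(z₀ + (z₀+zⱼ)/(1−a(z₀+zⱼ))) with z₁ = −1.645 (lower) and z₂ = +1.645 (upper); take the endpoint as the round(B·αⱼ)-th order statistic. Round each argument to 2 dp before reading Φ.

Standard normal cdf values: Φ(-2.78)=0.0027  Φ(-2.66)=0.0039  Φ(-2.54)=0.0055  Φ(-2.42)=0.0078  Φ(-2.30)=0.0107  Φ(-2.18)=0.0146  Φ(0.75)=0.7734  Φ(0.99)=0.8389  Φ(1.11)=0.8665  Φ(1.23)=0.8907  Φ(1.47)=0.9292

Lower: z₀ + z₁ = -0.131 + (-1.645) = -1.776; 1 − a(z₀+z₁) = 1 − (-0.075)(-1.776) = 0.8668; argument = -0.131 + (-1.776)/0.8668 = -2.1799 → -2.18.
α₁ = Φ(-2.18) = 0.0146; rank = round(500 × 0.0146) = 7; θ*₍7₎ = 4.254.
Upper: z₀ + z₂ = 1.514; 1 − a(z₀+z₂) = 1.1136; argument = 1.2286 → 1.23; α₂ = 0.8907; rank = 445; θ*₍445₎ = 7.673.

(4.254, 7.673)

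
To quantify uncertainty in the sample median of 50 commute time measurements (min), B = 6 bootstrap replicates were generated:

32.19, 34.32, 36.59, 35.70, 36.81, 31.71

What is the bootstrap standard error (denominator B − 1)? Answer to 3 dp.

SE* = 2.204

Bootstrap SE is the standard deviation of the 6 replicate medians.
Mean of replicates: (32.19 + 34.32 + 36.59 + 35.70 + 36.81 + 31.71) / 6 = 207.3200 / 6 = 34.5533
Sum of squared deviations: (−2.3633)² + (−0.2333)² + (+2.0367)² + (+1.1467)² + (+2.2567)² + (−2.8433)² = 24.2797
Variance = 24.2797 / 5 = 4.8559
SE* = √4.8559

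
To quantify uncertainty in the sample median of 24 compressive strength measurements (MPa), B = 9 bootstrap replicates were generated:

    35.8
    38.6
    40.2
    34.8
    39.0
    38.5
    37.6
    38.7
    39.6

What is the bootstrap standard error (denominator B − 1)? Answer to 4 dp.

SE* = 1.7560

Bootstrap SE is the standard deviation of the 9 replicate medians.
Mean of replicates: (35.8 + 38.6 + 40.2 + 34.8 + 39.0 + 38.5 + 37.6 + 38.7 + 39.6) / 9 = 342.80000 / 9 = 38.08889
Sum of squared deviations: (−2.28889)² + (+0.51111)² + (+2.11111)² + (−3.28889)² + (+0.91111)² + (+0.41111)² + (−0.48889)² + (+0.61111)² + (+1.51111)² = 24.66889
Variance = 24.66889 / 8 = 3.08361
SE* = √3.08361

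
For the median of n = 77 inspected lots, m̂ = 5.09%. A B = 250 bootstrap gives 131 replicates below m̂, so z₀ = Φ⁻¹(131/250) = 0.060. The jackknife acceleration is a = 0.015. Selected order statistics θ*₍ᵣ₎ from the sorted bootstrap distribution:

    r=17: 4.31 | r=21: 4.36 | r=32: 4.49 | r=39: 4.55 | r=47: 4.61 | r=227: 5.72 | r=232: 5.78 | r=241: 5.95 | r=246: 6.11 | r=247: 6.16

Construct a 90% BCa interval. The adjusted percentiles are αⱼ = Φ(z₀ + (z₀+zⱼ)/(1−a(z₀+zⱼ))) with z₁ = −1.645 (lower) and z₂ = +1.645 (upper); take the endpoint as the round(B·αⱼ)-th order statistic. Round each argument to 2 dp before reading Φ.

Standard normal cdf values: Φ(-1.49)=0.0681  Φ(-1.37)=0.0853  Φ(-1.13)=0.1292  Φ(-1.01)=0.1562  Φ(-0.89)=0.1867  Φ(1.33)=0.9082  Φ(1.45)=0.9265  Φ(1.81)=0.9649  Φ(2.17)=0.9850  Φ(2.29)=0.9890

(4.31, 5.95)

Lower: z₀ + z₁ = 0.060 + (-1.645) = -1.585; 1 − a(z₀+z₁) = 1 − (0.015)(-1.585) = 1.0238; argument = 0.060 + (-1.585)/1.0238 = -1.4882 → -1.49.
α₁ = Φ(-1.49) = 0.0681; rank = round(250 × 0.0681) = 17; θ*₍17₎ = 4.31.
Upper: z₀ + z₂ = 1.705; 1 − a(z₀+z₂) = 0.9744; argument = 1.8097 → 1.81; α₂ = 0.9649; rank = 241; θ*₍241₎ = 5.95.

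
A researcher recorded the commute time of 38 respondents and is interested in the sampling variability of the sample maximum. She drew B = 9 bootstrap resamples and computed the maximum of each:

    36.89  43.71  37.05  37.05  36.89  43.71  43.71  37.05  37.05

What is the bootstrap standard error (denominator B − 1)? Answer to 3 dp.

Bootstrap SE is the standard deviation of the 9 replicate maximums.
Mean of replicates: (36.89 + 43.71 + 37.05 + 37.05 + 36.89 + 43.71 + 43.71 + 37.05 + 37.05) / 9 = 353.1100 / 9 = 39.2344
Sum of squared deviations: (−2.3444)² + (+4.4756)² + (−2.1844)² + (−2.1844)² + (−2.3444)² + (+4.4756)² + (+4.4756)² + (−2.1844)² + (−2.1844)² = 90.1718
Variance = 90.1718 / 8 = 11.2715
SE* = √11.2715

SE* = 3.357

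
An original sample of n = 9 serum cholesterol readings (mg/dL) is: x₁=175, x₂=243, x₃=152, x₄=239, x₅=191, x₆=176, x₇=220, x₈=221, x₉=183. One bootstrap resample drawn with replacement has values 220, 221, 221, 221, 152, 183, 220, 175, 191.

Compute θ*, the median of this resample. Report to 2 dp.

Sorted: 152, 175, 183, 191, 220, 220, 221, 221, 221
Median = middle value = 220.00

θ* = 220.00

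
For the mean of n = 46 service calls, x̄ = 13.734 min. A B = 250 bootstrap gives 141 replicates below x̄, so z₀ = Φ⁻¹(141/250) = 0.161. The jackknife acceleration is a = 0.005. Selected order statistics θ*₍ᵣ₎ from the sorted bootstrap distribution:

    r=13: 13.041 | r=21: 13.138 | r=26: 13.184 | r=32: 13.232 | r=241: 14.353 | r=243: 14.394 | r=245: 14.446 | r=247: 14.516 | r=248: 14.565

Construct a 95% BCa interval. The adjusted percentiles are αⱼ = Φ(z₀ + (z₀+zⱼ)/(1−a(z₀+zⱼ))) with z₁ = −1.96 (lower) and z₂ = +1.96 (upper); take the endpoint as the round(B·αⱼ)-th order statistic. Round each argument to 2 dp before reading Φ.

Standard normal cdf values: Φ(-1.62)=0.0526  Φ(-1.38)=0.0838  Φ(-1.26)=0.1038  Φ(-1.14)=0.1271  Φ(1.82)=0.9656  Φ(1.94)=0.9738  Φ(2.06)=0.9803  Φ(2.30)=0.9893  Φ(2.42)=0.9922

(13.041, 14.516)

Lower: z₀ + z₁ = 0.161 + (-1.960) = -1.799; 1 − a(z₀+z₁) = 1 − (0.005)(-1.799) = 1.0090; argument = 0.161 + (-1.799)/1.0090 = -1.6220 → -1.62.
α₁ = Φ(-1.62) = 0.0526; rank = round(250 × 0.0526) = 13; θ*₍13₎ = 13.041.
Upper: z₀ + z₂ = 2.121; 1 − a(z₀+z₂) = 0.9894; argument = 2.3047 → 2.30; α₂ = 0.9893; rank = 247; θ*₍247₎ = 14.516.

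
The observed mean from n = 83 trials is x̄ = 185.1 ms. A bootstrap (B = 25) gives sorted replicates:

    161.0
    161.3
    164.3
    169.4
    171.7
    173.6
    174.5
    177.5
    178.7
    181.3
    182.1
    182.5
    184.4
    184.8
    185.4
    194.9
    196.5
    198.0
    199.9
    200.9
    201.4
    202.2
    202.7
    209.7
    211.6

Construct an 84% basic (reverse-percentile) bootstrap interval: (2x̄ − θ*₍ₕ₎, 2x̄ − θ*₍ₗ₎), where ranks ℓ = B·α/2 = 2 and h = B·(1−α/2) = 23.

(167.5, 208.9)

Percentile endpoints at ranks 2 and 23: θ*₍2₎ = 161.3, θ*₍23₎ = 202.7.
Basic interval reflects these around x̄:
  lower = 2 × 185.1 − 202.7 = 167.5
  upper = 2 × 185.1 − 161.3 = 208.9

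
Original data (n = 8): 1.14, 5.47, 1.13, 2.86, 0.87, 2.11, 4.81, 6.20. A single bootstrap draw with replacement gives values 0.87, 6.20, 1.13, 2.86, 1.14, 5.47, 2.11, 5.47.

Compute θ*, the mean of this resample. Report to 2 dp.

θ* = 3.16

Mean = (0.87 + 6.20 + 1.13 + 2.86 + 1.14 + 5.47 + 2.11 + 5.47) / 8 = 25.250 / 8 = 3.16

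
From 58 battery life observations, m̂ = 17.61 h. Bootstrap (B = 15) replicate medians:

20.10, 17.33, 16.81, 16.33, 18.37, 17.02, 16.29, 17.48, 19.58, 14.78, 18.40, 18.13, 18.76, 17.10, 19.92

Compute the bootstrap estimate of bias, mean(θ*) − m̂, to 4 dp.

mean(θ*) = (20.10 + 17.33 + 16.81 + 16.33 + 18.37 + 17.02 + 16.29 + 17.48 + 19.58 + 14.78 + 18.40 + 18.13 + 18.76 + 17.10 + 19.92) / 15 = 17.76000
bias = 17.76000 − 17.61

bias = +0.1500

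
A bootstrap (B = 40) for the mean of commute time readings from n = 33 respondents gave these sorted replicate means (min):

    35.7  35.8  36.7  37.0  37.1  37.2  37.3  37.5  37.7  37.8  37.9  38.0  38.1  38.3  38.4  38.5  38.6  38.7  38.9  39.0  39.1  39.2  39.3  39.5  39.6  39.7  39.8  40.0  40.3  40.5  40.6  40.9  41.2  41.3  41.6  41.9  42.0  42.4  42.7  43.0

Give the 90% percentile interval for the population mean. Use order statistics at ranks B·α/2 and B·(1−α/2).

α = 0.10; lower rank = 40 × 0.050 = 2; upper rank = 40 × 0.950 = 38.
The 2nd smallest replicate is 35.8; the 38th is 42.4.

(35.8, 42.4)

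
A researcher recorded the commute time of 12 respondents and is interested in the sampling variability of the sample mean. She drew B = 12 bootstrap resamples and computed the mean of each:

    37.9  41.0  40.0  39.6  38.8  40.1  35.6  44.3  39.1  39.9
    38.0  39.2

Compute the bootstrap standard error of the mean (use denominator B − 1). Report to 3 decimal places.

SE* = 2.063

Bootstrap SE is the standard deviation of the 12 replicate means.
Mean of replicates: (37.9 + 41.0 + 40.0 + 39.6 + 38.8 + 40.1 + 35.6 + 44.3 + 39.1 + 39.9 + 38.0 + 39.2) / 12 = 473.5000 / 12 = 39.4583
Sum of squared deviations: (−1.5583)² + (+1.5417)² + (+0.5417)² + (+0.1417)² + (−0.6583)² + (+0.6417)² + (−3.8583)² + (+4.8417)² + (−0.3583)² + (+0.4417)² + (−1.4583)² + (−0.2583)² = 46.8092
Variance = 46.8092 / 11 = 4.2554
SE* = √4.2554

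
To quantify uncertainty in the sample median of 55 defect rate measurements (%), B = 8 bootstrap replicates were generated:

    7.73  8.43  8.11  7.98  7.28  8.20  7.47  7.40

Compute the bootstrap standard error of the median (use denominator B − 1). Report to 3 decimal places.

SE* = 0.418

Bootstrap SE is the standard deviation of the 8 replicate medians.
Mean of replicates: (7.73 + 8.43 + 8.11 + 7.98 + 7.28 + 8.20 + 7.47 + 7.40) / 8 = 62.6000 / 8 = 7.8250
Sum of squared deviations: (−0.0950)² + (+0.6050)² + (+0.2850)² + (+0.1550)² + (−0.5450)² + (+0.3750)² + (−0.3550)² + (−0.4250)² = 1.2246
Variance = 1.2246 / 7 = 0.1749
SE* = √0.1749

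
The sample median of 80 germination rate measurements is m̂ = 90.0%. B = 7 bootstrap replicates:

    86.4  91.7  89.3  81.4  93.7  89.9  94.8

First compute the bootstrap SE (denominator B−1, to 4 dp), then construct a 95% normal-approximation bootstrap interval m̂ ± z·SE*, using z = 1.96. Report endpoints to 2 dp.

(81.02, 98.98)

Mean of replicates = 89.6000; sum of squared deviations = 125.9200; SE* = √(125.9200/6) = 4.5811
Margin = 1.96 × 4.5811 = 8.979
Interval: 90.0 ± 8.979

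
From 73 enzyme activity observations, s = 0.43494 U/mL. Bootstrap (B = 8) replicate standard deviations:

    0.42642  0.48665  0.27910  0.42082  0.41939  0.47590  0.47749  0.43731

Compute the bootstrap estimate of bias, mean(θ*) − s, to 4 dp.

bias = −0.0071

mean(θ*) = (0.42642 + 0.48665 + 0.27910 + 0.42082 + 0.41939 + 0.47590 + 0.47749 + 0.43731) / 8 = 0.42789
bias = 0.42789 − 0.43494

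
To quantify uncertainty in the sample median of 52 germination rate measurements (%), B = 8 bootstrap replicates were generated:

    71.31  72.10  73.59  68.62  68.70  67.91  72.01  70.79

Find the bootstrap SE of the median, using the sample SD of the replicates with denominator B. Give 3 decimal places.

SE* = 1.887

Bootstrap SE is the standard deviation of the 8 replicate medians.
Mean of replicates: (71.31 + 72.10 + 73.59 + 68.62 + 68.70 + 67.91 + 72.01 + 70.79) / 8 = 565.0300 / 8 = 70.6287
Sum of squared deviations: (+0.6813)² + (+1.4712)² + (+2.9613)² + (−2.0087)² + (−1.9287)² + (−2.7188)² + (+1.3813)² + (+0.1613)² = 28.4783
Variance = 28.4783 / 8 = 3.5598
SE* = √3.5598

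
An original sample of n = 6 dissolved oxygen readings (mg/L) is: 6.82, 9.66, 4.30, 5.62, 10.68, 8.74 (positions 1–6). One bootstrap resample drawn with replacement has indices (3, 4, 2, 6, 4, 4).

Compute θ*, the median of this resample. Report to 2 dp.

θ* = 5.62

Resample values: 4.30, 5.62, 9.66, 8.74, 5.62, 5.62.
Sorted: 4.30, 5.62, 5.62, 5.62, 8.74, 9.66
Median = average of the two middle values = 5.62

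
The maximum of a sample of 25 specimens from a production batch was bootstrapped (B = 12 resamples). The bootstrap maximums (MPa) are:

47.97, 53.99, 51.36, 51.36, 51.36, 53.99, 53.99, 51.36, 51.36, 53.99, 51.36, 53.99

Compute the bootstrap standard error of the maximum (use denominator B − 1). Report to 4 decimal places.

Bootstrap SE is the standard deviation of the 12 replicate maximums.
Mean of replicates: (47.97 + 53.99 + 51.36 + 51.36 + 51.36 + 53.99 + 53.99 + 51.36 + 51.36 + 53.99 + 51.36 + 53.99) / 12 = 626.08000 / 12 = 52.17333
Sum of squared deviations: (−4.20333)² + (+1.81667)² + (−0.81333)² + (−0.81333)² + (−0.81333)² + (+1.81667)² + (+1.81667)² + (−0.81333)² + (−0.81333)² + (+1.81667)² + (−0.81333)² + (+1.81667)² = 38.13847
Variance = 38.13847 / 11 = 3.46713
SE* = √3.46713

SE* = 1.8620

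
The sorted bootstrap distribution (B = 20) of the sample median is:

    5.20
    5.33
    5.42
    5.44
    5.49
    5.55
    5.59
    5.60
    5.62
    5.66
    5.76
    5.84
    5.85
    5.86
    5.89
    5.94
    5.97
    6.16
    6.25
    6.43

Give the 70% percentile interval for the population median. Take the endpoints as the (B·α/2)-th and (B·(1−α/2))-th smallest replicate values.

α = 0.30; lower rank = 20 × 0.150 = 3; upper rank = 20 × 0.850 = 17.
The 3rd smallest replicate is 5.42; the 17th is 5.97.

(5.42, 5.97)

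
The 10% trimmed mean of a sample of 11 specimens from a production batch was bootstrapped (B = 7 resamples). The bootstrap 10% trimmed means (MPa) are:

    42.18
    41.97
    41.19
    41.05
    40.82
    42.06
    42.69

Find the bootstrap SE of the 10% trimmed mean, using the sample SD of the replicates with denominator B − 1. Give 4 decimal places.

SE* = 0.6916

Bootstrap SE is the standard deviation of the 7 replicate 10% trimmed means.
Mean of replicates: (42.18 + 41.97 + 41.19 + 41.05 + 40.82 + 42.06 + 42.69) / 7 = 291.96000 / 7 = 41.70857
Sum of squared deviations: (+0.47143)² + (+0.26143)² + (−0.51857)² + (−0.65857)² + (−0.88857)² + (+0.35143)² + (+0.98143)² = 2.86949
Variance = 2.86949 / 6 = 0.47825
SE* = √0.47825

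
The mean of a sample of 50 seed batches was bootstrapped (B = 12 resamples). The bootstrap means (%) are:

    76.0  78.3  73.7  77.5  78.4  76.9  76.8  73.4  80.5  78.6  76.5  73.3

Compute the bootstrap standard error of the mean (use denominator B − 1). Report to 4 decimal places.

SE* = 2.2593

Bootstrap SE is the standard deviation of the 12 replicate means.
Mean of replicates: (76.0 + 78.3 + 73.7 + 77.5 + 78.4 + 76.9 + 76.8 + 73.4 + 80.5 + 78.6 + 76.5 + 73.3) / 12 = 919.90000 / 12 = 76.65833
Sum of squared deviations: (−0.65833)² + (+1.64167)² + (−2.95833)² + (+0.84167)² + (+1.74167)² + (+0.24167)² + (+0.14167)² + (−3.25833)² + (+3.84167)² + (+1.94167)² + (−0.15833)² + (−3.35833)² = 56.14917
Variance = 56.14917 / 11 = 5.10447
SE* = √5.10447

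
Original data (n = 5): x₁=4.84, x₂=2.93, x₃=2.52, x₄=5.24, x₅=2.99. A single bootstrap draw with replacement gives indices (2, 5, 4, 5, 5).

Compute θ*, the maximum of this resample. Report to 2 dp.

θ* = 5.24

Resample values: 2.93, 2.99, 5.24, 2.99, 2.99.
Maximum = 5.24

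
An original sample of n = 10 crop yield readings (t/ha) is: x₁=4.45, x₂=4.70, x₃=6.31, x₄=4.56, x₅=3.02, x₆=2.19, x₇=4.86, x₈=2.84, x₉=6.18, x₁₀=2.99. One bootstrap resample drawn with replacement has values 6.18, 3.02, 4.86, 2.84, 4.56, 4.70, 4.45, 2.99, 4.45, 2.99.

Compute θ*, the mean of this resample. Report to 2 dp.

Mean = (6.18 + 3.02 + 4.86 + 2.84 + 4.56 + 4.70 + 4.45 + 2.99 + 4.45 + 2.99) / 10 = 41.040 / 10 = 4.10

θ* = 4.10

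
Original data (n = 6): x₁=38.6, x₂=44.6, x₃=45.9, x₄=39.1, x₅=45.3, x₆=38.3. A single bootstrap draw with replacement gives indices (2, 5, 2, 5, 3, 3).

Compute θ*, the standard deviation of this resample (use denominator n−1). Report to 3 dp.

Resample values: 44.6, 45.3, 44.6, 45.3, 45.9, 45.9.
Mean = 45.2667; sum of squared deviations = 1.6933
s² = 1.6933 / 5 = 0.3387
s = √0.3387 = 0.582

θ* = 0.582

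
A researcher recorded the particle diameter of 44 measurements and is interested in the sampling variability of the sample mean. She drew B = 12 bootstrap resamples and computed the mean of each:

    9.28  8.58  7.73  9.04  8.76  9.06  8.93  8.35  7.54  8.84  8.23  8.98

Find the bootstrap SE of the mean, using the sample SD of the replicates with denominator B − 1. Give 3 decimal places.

Bootstrap SE is the standard deviation of the 12 replicate means.
Mean of replicates: (9.28 + 8.58 + 7.73 + 9.04 + 8.76 + 9.06 + 8.93 + 8.35 + 7.54 + 8.84 + 8.23 + 8.98) / 12 = 103.3200 / 12 = 8.6100
Sum of squared deviations: (+0.6700)² + (−0.0300)² + (−0.8800)² + (+0.4300)² + (+0.1500)² + (+0.4500)² + (+0.3200)² + (−0.2600)² + (−1.0700)² + (+0.2300)² + (−0.3800)² + (+0.3700)² = 3.2832
Variance = 3.2832 / 11 = 0.2985
SE* = √0.2985

SE* = 0.546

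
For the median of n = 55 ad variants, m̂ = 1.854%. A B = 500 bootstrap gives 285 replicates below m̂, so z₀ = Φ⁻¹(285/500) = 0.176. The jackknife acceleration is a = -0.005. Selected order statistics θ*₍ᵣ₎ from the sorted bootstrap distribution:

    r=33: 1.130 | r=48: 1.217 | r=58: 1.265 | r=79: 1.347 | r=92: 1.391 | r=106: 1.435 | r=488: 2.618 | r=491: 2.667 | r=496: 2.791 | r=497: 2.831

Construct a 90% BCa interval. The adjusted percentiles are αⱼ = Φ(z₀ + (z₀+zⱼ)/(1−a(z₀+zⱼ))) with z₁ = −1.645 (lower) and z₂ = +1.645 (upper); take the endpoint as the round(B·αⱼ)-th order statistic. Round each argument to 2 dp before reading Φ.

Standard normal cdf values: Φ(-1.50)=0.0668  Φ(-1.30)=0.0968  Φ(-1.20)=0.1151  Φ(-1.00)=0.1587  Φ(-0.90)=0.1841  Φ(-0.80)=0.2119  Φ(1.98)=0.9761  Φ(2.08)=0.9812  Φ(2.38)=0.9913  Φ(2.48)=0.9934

Lower: z₀ + z₁ = 0.176 + (-1.645) = -1.469; 1 − a(z₀+z₁) = 1 − (-0.005)(-1.469) = 0.9927; argument = 0.176 + (-1.469)/0.9927 = -1.3039 → -1.30.
α₁ = Φ(-1.30) = 0.0968; rank = round(500 × 0.0968) = 48; θ*₍48₎ = 1.217.
Upper: z₀ + z₂ = 1.821; 1 − a(z₀+z₂) = 1.0091; argument = 1.9806 → 1.98; α₂ = 0.9761; rank = 488; θ*₍488₎ = 2.618.

(1.217, 2.618)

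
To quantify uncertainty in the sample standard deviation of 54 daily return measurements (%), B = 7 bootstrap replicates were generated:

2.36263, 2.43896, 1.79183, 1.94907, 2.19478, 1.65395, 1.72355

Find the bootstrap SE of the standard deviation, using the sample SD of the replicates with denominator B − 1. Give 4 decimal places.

Bootstrap SE is the standard deviation of the 7 replicate standard deviations.
Mean of replicates: (2.36263 + 2.43896 + 1.79183 + 1.94907 + 2.19478 + 1.65395 + 1.72355) / 7 = 14.114770 / 7 = 2.016396
Sum of squared deviations: (+0.346234)² + (+0.422564)² + (−0.224566)² + (−0.067326)² + (+0.178384)² + (−0.362446)² + (−0.292846)² = 0.602348
Variance = 0.602348 / 6 = 0.100391
SE* = √0.100391

SE* = 0.3168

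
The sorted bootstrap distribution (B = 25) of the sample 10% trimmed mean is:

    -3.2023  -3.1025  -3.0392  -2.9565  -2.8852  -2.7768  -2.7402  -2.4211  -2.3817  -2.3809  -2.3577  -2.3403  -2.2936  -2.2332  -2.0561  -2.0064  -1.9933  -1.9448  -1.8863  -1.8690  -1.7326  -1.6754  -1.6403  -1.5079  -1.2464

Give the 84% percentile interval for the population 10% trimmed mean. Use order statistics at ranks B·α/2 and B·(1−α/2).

α = 0.16; lower rank = 25 × 0.080 = 2; upper rank = 25 × 0.920 = 23.
The 2nd smallest replicate is -3.1025; the 23rd is -1.6403.

(-3.1025, -1.6403)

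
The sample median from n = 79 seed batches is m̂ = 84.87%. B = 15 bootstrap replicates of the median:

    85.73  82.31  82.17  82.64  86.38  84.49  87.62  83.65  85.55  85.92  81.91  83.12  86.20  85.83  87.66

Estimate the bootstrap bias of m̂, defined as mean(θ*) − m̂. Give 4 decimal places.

bias = −0.1247

mean(θ*) = (85.73 + 82.31 + 82.17 + 82.64 + 86.38 + 84.49 + 87.62 + 83.65 + 85.55 + 85.92 + 81.91 + 83.12 + 86.20 + 85.83 + 87.66) / 15 = 84.74533
bias = 84.74533 − 84.87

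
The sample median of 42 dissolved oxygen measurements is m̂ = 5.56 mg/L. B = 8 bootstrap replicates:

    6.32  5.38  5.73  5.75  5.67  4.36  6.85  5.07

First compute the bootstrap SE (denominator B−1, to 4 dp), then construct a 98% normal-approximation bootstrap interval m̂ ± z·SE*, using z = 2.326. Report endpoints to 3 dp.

(3.806, 7.314)

Mean of replicates = 5.6413; sum of squared deviations = 3.9785; SE* = √(3.9785/7) = 0.7539
Margin = 2.326 × 0.7539 = 1.7536
Interval: 5.56 ± 1.7536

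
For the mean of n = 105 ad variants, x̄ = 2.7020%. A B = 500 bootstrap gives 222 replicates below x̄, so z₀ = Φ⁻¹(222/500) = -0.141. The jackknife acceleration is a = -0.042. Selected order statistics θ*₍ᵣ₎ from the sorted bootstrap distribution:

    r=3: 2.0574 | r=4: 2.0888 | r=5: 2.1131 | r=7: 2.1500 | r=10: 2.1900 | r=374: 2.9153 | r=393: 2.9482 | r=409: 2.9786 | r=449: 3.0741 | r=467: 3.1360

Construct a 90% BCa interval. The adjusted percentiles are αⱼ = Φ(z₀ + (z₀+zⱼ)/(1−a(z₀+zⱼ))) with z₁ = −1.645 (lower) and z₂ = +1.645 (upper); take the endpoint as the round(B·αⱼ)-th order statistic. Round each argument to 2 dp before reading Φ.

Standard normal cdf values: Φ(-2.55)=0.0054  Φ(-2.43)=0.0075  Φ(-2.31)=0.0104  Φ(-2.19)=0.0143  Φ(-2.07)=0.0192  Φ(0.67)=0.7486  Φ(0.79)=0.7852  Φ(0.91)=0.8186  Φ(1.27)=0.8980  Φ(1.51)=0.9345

Lower: z₀ + z₁ = -0.141 + (-1.645) = -1.786; 1 − a(z₀+z₁) = 1 − (-0.042)(-1.786) = 0.9250; argument = -0.141 + (-1.786)/0.9250 = -2.0718 → -2.07.
α₁ = Φ(-2.07) = 0.0192; rank = round(500 × 0.0192) = 10; θ*₍10₎ = 2.1900.
Upper: z₀ + z₂ = 1.504; 1 − a(z₀+z₂) = 1.0632; argument = 1.2736 → 1.27; α₂ = 0.8980; rank = 449; θ*₍449₎ = 3.0741.

(2.1900, 3.0741)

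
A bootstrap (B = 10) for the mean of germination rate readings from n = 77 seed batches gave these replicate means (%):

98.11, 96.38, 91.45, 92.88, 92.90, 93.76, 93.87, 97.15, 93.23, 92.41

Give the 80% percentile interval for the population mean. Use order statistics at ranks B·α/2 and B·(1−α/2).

Sorted replicates: 91.45, 92.41, 92.88, 92.90, 93.23, 93.76, 93.87, 96.38, 97.15, 98.11
α = 0.20; lower rank = 10 × 0.100 = 1; upper rank = 10 × 0.900 = 9.
The 1st smallest replicate is 91.45; the 9th is 97.15.

(91.45, 97.15)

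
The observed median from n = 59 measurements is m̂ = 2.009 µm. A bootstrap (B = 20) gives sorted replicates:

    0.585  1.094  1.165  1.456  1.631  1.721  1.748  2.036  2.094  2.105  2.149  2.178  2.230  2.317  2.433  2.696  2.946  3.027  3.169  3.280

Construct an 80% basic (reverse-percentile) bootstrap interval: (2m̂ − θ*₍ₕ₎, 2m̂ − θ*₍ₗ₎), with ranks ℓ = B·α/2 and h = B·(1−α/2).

Percentile endpoints at ranks 2 and 18: θ*₍2₎ = 1.094, θ*₍18₎ = 3.027.
Basic interval reflects these around m̂:
  lower = 2 × 2.009 − 3.027 = 0.991
  upper = 2 × 2.009 − 1.094 = 2.924

(0.991, 2.924)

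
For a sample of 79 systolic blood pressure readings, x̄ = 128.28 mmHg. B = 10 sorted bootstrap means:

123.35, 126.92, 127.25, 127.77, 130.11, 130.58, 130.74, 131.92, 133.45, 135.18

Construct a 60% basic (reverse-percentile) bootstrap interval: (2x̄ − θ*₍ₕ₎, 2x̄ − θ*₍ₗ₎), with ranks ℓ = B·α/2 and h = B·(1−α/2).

Percentile endpoints at ranks 2 and 8: θ*₍2₎ = 126.92, θ*₍8₎ = 131.92.
Basic interval reflects these around x̄:
  lower = 2 × 128.28 − 131.92 = 124.64
  upper = 2 × 128.28 − 126.92 = 129.64

(124.64, 129.64)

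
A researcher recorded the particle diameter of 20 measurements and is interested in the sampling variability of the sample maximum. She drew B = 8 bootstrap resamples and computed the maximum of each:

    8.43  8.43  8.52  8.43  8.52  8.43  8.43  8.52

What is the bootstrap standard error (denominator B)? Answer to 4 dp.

SE* = 0.0436

Bootstrap SE is the standard deviation of the 8 replicate maximums.
Mean of replicates: (8.43 + 8.43 + 8.52 + 8.43 + 8.52 + 8.43 + 8.43 + 8.52) / 8 = 67.71000 / 8 = 8.46375
Sum of squared deviations: (−0.03375)² + (−0.03375)² + (+0.05625)² + (−0.03375)² + (+0.05625)² + (−0.03375)² + (−0.03375)² + (+0.05625)² = 0.01519
Variance = 0.01519 / 8 = 0.00190
SE* = √0.00190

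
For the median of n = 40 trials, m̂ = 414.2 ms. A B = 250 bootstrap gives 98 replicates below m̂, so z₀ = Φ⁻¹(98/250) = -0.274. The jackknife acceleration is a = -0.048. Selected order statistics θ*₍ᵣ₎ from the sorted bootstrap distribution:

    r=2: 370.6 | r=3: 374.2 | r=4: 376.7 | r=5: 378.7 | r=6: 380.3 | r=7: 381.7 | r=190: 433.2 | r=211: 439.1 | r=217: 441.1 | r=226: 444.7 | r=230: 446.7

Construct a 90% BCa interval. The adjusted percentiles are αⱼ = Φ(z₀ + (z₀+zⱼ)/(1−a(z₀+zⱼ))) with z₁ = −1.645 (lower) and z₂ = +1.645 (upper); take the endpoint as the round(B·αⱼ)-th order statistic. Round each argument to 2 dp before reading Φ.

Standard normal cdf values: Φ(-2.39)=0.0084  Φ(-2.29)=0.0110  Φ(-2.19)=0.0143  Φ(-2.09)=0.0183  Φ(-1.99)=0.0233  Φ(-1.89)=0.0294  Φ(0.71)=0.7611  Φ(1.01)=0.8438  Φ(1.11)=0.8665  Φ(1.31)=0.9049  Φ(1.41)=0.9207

Lower: z₀ + z₁ = -0.274 + (-1.645) = -1.919; 1 − a(z₀+z₁) = 1 − (-0.048)(-1.919) = 0.9079; argument = -0.274 + (-1.919)/0.9079 = -2.3877 → -2.39.
α₁ = Φ(-2.39) = 0.0084; rank = round(250 × 0.0084) = 2; θ*₍2₎ = 370.6.
Upper: z₀ + z₂ = 1.371; 1 − a(z₀+z₂) = 1.0658; argument = 1.0123 → 1.01; α₂ = 0.8438; rank = 211; θ*₍211₎ = 439.1.

(370.6, 439.1)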